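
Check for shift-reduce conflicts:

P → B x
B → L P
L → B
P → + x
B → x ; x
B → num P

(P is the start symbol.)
A shift-reduce conflict occurs when an LR(0) state has both:
  - a complete (reduce) item [A → α .] (dot at the end), and
  - a shift item [B → β . c γ] (dot before a terminal).

Augment with P' → P and build the canonical LR(0) collection (I0 = CLOSURE({[P' → . P]}), then GOTO on every symbol after a dot until no new states appear). It has 13 states:
  I0: { [B → . L P], [B → . num P], [B → . x ; x], [L → . B], [P → . + x], [P → . B x], [P' → . P] }  — shift
  I1: { [P → + . x] }  — shift
  I2: { [L → B .], [P → B . x] }  — shift, reduce
  I3: { [B → . L P], [B → . num P], [B → . x ; x], [B → L . P], [L → . B], [P → . + x], [P → . B x] }  — shift
  I4: { [P' → P .] }  — accept
  I5: { [B → . L P], [B → . num P], [B → . x ; x], [B → num . P], [L → . B], [P → . + x], [P → . B x] }  — shift
  I6: { [B → x . ; x] }  — shift
  I7: { [B → x ; . x] }  — shift
  I8: { [B → x ; x .] }  — reduce
  I9: { [B → num P .] }  — reduce
  I10: { [B → L P .] }  — reduce
  I11: { [P → B x .] }  — reduce
  I12: { [P → + x .] }  — reduce

I2 contains reduce item [L → B .] and shift item [P → B . x] — shift-reduce conflict.

Answer: Yes — I2: [L → B .] vs [P → B . x]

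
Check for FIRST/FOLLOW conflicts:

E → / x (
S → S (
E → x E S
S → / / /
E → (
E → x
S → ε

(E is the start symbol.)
Yes. S → S '(' with FOLLOW(S) on { '(', '/' }; S → '/' '/' '/' with FOLLOW(S) on { '/' }

A FIRST/FOLLOW conflict occurs when a non-terminal N has a nullable alternative N → β (β ⇒* ε) and another alternative N → α with FIRST(α) ∩ FOLLOW(N) ≠ ∅: on such a lookahead the parser cannot decide between expanding α and letting N vanish via β.

Nullable non-terminals: S.
FIRST sets used below: FIRST(S) = { '(', '/', ε }

S: nullable alternative(s) S → ε; FOLLOW(S) = { $, '(', '/' }
  S → S (: FIRST \ {ε} = { '(', '/' } — overlaps FOLLOW(S) on { '(', '/' }: CONFLICT
  S → / / /: FIRST \ {ε} = { '/' } — overlaps FOLLOW(S) on { '/' }: CONFLICT
  S → ε: FIRST \ {ε} = { } — this is the only nullable alternative, skip

E has no nullable alternative, so no FIRST/FOLLOW check is needed there.

So the grammar has 2 FIRST/FOLLOW conflicts (marked CONFLICT above).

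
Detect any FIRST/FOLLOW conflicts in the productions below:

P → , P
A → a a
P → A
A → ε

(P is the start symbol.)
Nullable non-terminals: A, P.
FIRST sets used below: FIRST(A) = { 'a', ε }

A: nullable alternative(s) A → ε; FOLLOW(A) = { $ }
  A → a a: FIRST \ {ε} = { 'a' } — disjoint from FOLLOW(A)
  A → ε: FIRST \ {ε} = { } — this is the only nullable alternative, skip

P: nullable alternative(s) P → A; FOLLOW(P) = { $ }
  P → , P: FIRST \ {ε} = { ',' } — disjoint from FOLLOW(P)
  P → A: FIRST \ {ε} = { 'a' } — this is the only nullable alternative, skip

No FIRST/FOLLOW conflicts found.

Answer: No FIRST/FOLLOW conflicts.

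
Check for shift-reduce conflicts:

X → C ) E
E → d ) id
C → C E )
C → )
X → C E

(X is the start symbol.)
Yes — I5: [X → C E .] vs [C → C E . )]

Augment with X' → X and build the canonical LR(0) collection (I0 = CLOSURE({[X' → . X]}), then GOTO on every symbol after a dot until no new states appear). It has 11 states:
  I0: { [C → . )], [C → . C E )], [X → . C ) E], [X → . C E], [X' → . X] }  — shift
  I1: { [C → ) .] }  — reduce
  I2: { [C → C . E )], [E → . d ) id], [X → C . ) E], [X → C . E] }  — shift
  I3: { [X' → X .] }  — accept
  I4: { [E → . d ) id], [X → C ) . E] }  — shift
  I5: { [C → C E . )], [X → C E .] }  — shift, reduce
  I6: { [E → d . ) id] }  — shift
  I7: { [E → d ) . id] }  — shift
  I8: { [E → d ) id .] }  — reduce
  I9: { [C → C E ) .] }  — reduce
  I10: { [X → C ) E .] }  — reduce

I5 contains reduce item [X → C E .] and shift item [C → C E . )] — shift-reduce conflict.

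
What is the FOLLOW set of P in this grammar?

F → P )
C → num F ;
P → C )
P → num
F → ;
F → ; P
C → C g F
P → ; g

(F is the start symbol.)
In F → P ): P is followed by ')', add FIRST(')') \ {ε} = { ')' }
In F → ; P: P is at the end, add FOLLOW(F)

The FOLLOW sets referred to above (computed the same way, to a fixed point):
  FOLLOW(F) = { $, ')', ';', 'g' }

Taking the union: FOLLOW(P) = { $, ')', ';', 'g' }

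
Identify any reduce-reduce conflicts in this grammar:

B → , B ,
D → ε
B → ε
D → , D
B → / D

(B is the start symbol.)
No reduce-reduce conflicts

Augment with B' → B and build the canonical LR(0) collection (I0 = CLOSURE({[B' → . B]}), then GOTO on every symbol after a dot until no new states appear). It has 9 states:
  I0: { [B → . , B ,], [B → . / D], [B → .], [B' → . B] }  — shift, reduce
  I1: { [B → , . B ,], [B → . , B ,], [B → . / D], [B → .] }  — shift, reduce
  I2: { [B → / . D], [D → . , D], [D → .] }  — shift, reduce
  I3: { [B' → B .] }  — accept
  I4: { [D → , . D], [D → . , D], [D → .] }  — shift, reduce
  I5: { [B → / D .] }  — reduce
  I6: { [D → , D .] }  — reduce
  I7: { [B → , B . ,] }  — shift
  I8: { [B → , B , .] }  — reduce

No state contains more than one complete item.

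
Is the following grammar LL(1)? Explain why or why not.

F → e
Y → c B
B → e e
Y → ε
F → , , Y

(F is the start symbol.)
A grammar is LL(1) if for each non-terminal N with multiple productions, the predict sets of those productions are pairwise disjoint, where PREDICT(N → α) = (FIRST(α) \ {ε}) ∪ (FOLLOW(N) if α ⇒* ε).

Relevant sets:
  FOLLOW(Y) = { $ }

For F:
  PREDICT(F → e) = { 'e' }
  PREDICT(F → ',' ',' Y) = { ',' }
For Y:
  PREDICT(Y → c B) = { 'c' }
  PREDICT(Y → ε) = { $ }
B has a single production, so nothing to check there.

All predict sets are disjoint. The grammar IS LL(1).

Answer: Yes, the grammar is LL(1).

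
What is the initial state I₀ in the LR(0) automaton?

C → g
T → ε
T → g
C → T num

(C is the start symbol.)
{ [C → . T num], [C → . g], [C' → . C], [T → . g], [T → .] }

First, augment the grammar with C' → C
I₀ = CLOSURE({ [C' → . C] }):
  [C' → . C] has the dot before C: add [C → . g], [C → . T num]
  [C → . T num] has the dot before T: add [T → .], [T → . g]
No further items can be added.

I₀ = { [C → . T num], [C → . g], [C' → . C], [T → . g], [T → .] }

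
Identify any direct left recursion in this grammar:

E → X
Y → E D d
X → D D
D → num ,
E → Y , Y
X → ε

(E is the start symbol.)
No direct left recursion

Direct left recursion occurs when N → N α for some non-terminal N (the right-hand side begins with the left-hand side itself).

E → X: starts with X
Y → E D d: starts with E
X → D D: starts with D
D → num ,: starts with num
E → Y , Y: starts with Y
X → ε: starts with ε

No direct left recursion found.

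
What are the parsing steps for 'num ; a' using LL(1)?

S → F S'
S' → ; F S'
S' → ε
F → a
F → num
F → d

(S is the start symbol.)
LL(1) parsing maintains a stack (initially the start symbol over $) and the input. At each step: if the stack top is a terminal, match it against the current input token; if it is a non-terminal N, replace it with the RHS of M[N, lookahead] (the unique production whose predict set contains the lookahead).

Stack is shown with the top on the left.

Stack     Input      Action
---------------------------
S $       num ; a $  output S → F S'
F S' $    num ; a $  output F → num
num S' $  num ; a $  match 'num'
S' $      ; a $      output S' → ; F S'
; F S' $  ; a $      match ';'
F S' $    a $        output F → a
a S' $    a $        match 'a'
S' $      $          output S' → ε
$         $          accept

The string is accepted.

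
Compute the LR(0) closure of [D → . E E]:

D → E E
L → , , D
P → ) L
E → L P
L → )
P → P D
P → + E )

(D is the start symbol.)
{ [D → . E E], [E → . L P], [L → . )], [L → . , , D] }

To compute CLOSURE, for each item [A → α.Bβ] where B is a non-terminal, add [B → .γ] for all productions B → γ; repeat for the newly added items until nothing changes.

Start with: [D → . E E]
  [D → . E E] has the dot before E: add [E → . L P]
  [E → . L P] has the dot before L: add [L → . , , D], [L → . )]
No further items can be added.

CLOSURE = { [D → . E E], [E → . L P], [L → . )], [L → . , , D] }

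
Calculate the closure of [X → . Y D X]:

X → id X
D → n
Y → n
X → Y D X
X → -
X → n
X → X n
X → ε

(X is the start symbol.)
{ [X → . Y D X], [Y → . n] }

To compute CLOSURE, for each item [A → α.Bβ] where B is a non-terminal, add [B → .γ] for all productions B → γ; repeat for the newly added items until nothing changes.

Start with: [X → . Y D X]
  [X → . Y D X] has the dot before Y: add [Y → . n]
No further items can be added.

CLOSURE = { [X → . Y D X], [Y → . n] }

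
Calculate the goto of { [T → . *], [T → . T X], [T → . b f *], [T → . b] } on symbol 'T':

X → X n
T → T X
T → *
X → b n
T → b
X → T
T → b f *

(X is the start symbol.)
GOTO(I, 'T') = CLOSURE({ [A → αX.β] : [A → α.Xβ] ∈ I, X = 'T' })

Items with dot before 'T', with the dot advanced:
  [T → . T X] → [T → T . X]
Closure of the advanced items:
  [T → T . X] has the dot before X: add [X → . X n], [X → . b n], [X → . T]
  [X → . T] has the dot before T: add [T → . T X], [T → . *], [T → . b], [T → . b f *]

GOTO = { [T → . *], [T → . T X], [T → . b f *], [T → . b], [T → T . X], [X → . T], [X → . X n], [X → . b n] }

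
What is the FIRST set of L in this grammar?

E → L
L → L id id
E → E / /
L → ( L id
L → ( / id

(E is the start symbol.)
To compute FIRST(L), examine every production with L on the left-hand side, reading each right-hand side left to right until a non-nullable symbol is reached.

From L → L id id:
  - L is the symbol being defined: contributes nothing new
    L is not nullable, so stop
From L → ( L id:
  - '(' is a terminal: add '(' and stop
From L → ( / id:
  - '(' is a terminal: add '(' and stop

Collecting: FIRST(L) = { '(' }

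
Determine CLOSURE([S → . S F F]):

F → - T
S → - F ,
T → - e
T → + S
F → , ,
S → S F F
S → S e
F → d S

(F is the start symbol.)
Start with: [S → . S F F]
  [S → . S F F] has the dot before S: add [S → . - F ,], [S → . S e]
No further items can be added.

CLOSURE = { [S → . - F ,], [S → . S F F], [S → . S e] }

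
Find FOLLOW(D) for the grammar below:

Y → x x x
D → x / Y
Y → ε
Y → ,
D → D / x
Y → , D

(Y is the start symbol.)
{ $, '/' }

To compute FOLLOW(D), find every occurrence of D on a right-hand side N → α D β: add FIRST(β) \ {ε}, and if β is empty or nullable also add FOLLOW(N). Iterate to a fixed point.

In D → D / x: D is followed by '/' x, add FIRST('/' x) \ {ε} = { '/' }
In Y → , D: D is at the end, add FOLLOW(Y)

The FOLLOW sets referred to above (computed the same way, to a fixed point):
  FOLLOW(Y) = { $, '/' }

Taking the union: FOLLOW(D) = { $, '/' }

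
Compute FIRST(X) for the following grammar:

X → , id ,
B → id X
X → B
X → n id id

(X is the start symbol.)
{ ',', 'id', 'n' }

To compute FIRST(X), examine every production with X on the left-hand side, reading each right-hand side left to right until a non-nullable symbol is reached.

FIRST sets of the other non-terminals involved (by the same procedure, iterated to a fixed point):
  FIRST(B) = { 'id' }

From X → , id ,:
  - ',' is a terminal: add ',' and stop
From X → B:
  - B is a non-terminal: add FIRST(B) \ {ε} = { 'id' }
    B is not nullable, so stop
From X → n id id:
  - n is a terminal: add 'n' and stop

Collecting: FIRST(X) = { ',', 'id', 'n' }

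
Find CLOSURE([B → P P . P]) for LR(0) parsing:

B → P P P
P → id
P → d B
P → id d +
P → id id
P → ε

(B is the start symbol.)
Start with: [B → P P . P]
  [B → P P . P] has the dot before P: add [P → . id], [P → . d B], [P → . id d +], [P → . id id], [P → .]
No further items can be added.

CLOSURE = { [B → P P . P], [P → . d B], [P → . id d +], [P → . id id], [P → . id], [P → .] }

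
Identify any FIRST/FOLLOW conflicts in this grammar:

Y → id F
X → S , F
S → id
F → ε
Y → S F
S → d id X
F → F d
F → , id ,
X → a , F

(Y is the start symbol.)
A FIRST/FOLLOW conflict occurs when a non-terminal N has a nullable alternative N → β (β ⇒* ε) and another alternative N → α with FIRST(α) ∩ FOLLOW(N) ≠ ∅: on such a lookahead the parser cannot decide between expanding α and letting N vanish via β.

Nullable non-terminals: F.
FIRST sets used below: FIRST(F) = { ',', 'd', ε }

F: nullable alternative(s) F → ε; FOLLOW(F) = { $, ',', 'd' }
  F → ε: FIRST \ {ε} = { } — this is the only nullable alternative, skip
  F → F d: FIRST \ {ε} = { ',', 'd' } — overlaps FOLLOW(F) on { ',', 'd' }: CONFLICT
  F → , id ,: FIRST \ {ε} = { ',' } — overlaps FOLLOW(F) on { ',' }: CONFLICT

S, X, Y have no nullable alternative, so no FIRST/FOLLOW check is needed there.

So the grammar has 2 FIRST/FOLLOW conflicts (marked CONFLICT above).

Answer: Yes. F → F d with FOLLOW(F) on { ',', 'd' }; F → ',' id ',' with FOLLOW(F) on { ',' }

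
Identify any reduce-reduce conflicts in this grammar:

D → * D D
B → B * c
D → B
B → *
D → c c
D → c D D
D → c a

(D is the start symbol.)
No reduce-reduce conflicts

A reduce-reduce conflict occurs when an LR(0) state has two complete items [A → α .] and [B → β .] — both call for a reduction, and with no lookahead the parser cannot choose between them.

Augment with D' → D and build the canonical LR(0) collection (I0 = CLOSURE({[D' → . D]}), then GOTO on every symbol after a dot until no new states appear). It has 13 states:
  I0: { [B → . *], [B → . B * c], [D → . * D D], [D → . B], [D → . c D D], [D → . c a], [D → . c c], [D' → . D] }  — shift
  I1: { [B → * .], [B → . *], [B → . B * c], [D → * . D D], [D → . * D D], [D → . B], [D → . c D D], [D → . c a], [D → . c c] }  — shift, reduce
  I2: { [B → B . * c], [D → B .] }  — shift, reduce
  I3: { [D' → D .] }  — accept
  I4: { [B → . *], [B → . B * c], [D → . * D D], [D → . B], [D → . c D D], [D → . c a], [D → . c c], [D → c . D D], [D → c . a], [D → c . c] }  — shift
  I5: { [B → . *], [B → . B * c], [D → . * D D], [D → . B], [D → . c D D], [D → . c a], [D → . c c], [D → c D . D] }  — shift
  I6: { [D → c a .] }  — reduce
  I7: { [B → . *], [B → . B * c], [D → . * D D], [D → . B], [D → . c D D], [D → . c a], [D → . c c], [D → c . D D], [D → c . a], [D → c . c], [D → c c .] }  — shift, reduce
  I8: { [D → c D D .] }  — reduce
  I9: { [B → B * . c] }  — shift
  I10: { [B → B * c .] }  — reduce
  I11: { [B → . *], [B → . B * c], [D → * D . D], [D → . * D D], [D → . B], [D → . c D D], [D → . c a], [D → . c c] }  — shift
  I12: { [D → * D D .] }  — reduce

No state contains more than one complete item.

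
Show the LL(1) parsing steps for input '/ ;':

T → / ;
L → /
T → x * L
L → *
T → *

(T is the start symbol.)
LL(1) parsing maintains a stack (initially the start symbol over $) and the input. At each step: if the stack top is a terminal, match it against the current input token; if it is a non-terminal N, replace it with the RHS of M[N, lookahead] (the unique production whose predict set contains the lookahead).

Stack is shown with the top on the left.

Stack  Input  Action
--------------------
T $    / ; $  output T → / ;
/ ; $  / ; $  match '/'
; $    ; $    match ';'
$      $      accept

The string is accepted.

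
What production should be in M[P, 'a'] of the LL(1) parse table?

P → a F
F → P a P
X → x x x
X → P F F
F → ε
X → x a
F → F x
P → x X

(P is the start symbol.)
P → a F

To find M[P, 'a'], we find productions for P where 'a' is in the predict set (PREDICT(N → α) = (FIRST(α) \ {ε}) ∪ (FOLLOW(N) if α ⇒* ε)).

P → a F: PREDICT = { 'a' }
  'a' is in predict set, so this production goes in M[P, 'a']
P → x X: PREDICT = { 'x' }

M[P, 'a'] = P → a F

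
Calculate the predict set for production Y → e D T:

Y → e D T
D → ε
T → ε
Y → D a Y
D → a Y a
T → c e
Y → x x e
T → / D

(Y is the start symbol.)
PREDICT(Y → e D T) = (FIRST(RHS) \ {ε}) ∪ (FOLLOW(Y) if ε ∈ FIRST(RHS), i.e. RHS ⇒* ε)
FIRST(e D T) = { 'e' }
ε ∉ FIRST(e D T), so FOLLOW(Y) is not added.
PREDICT(Y → e D T) = { 'e' }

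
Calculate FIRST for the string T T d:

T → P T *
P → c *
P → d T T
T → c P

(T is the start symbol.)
FIRST sets of the non-terminals involved (from the grammar, by fixed-point iteration):
  FIRST(T) = { 'c', 'd' }

To compute FIRST(T T d), process the symbols left to right:
Symbol T is a non-terminal. Add FIRST(T) \ {ε} = { 'c', 'd' }
T is not nullable (ε ∉ FIRST(T)), so stop here.
FIRST(T T d) = { 'c', 'd' }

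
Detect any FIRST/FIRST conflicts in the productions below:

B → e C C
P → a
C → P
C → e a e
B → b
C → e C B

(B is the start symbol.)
A FIRST/FIRST conflict occurs when two productions N → α and N → β for the same non-terminal have FIRST(α) ∩ FIRST(β) ≠ ∅ (with ε ∈ FIRST of a nullable right-hand side, so two nullable alternatives also conflict).

FIRST sets of the non-terminals at (or reachable through a nullable prefix from) the front of some alternative:
  FIRST(P) = { 'a' }

Productions for B:
  B → e C C: FIRST = { 'e' }
  B → b: FIRST = { 'b' }
Productions for C:
  C → P: FIRST = { 'a' }
  C → e a e: FIRST = { 'e' }
  C → e C B: FIRST = { 'e' }
P has only one production, so no FIRST/FIRST conflict is possible there.

Conflict for C: C → e a e and C → e C B
  Overlap: { 'e' }

Answer: Yes. C → e a e / C → e C B on { 'e' }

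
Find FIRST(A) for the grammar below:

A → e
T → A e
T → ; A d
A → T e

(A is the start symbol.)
{ ';', 'e' }

To compute FIRST(A), examine every production with A on the left-hand side, reading each right-hand side left to right until a non-nullable symbol is reached.

FIRST sets of the other non-terminals involved (by the same procedure, iterated to a fixed point):
  FIRST(T) = { ';', 'e' }

From A → e:
  - e is a terminal: add 'e' and stop
From A → T e:
  - T is a non-terminal: add FIRST(T) \ {ε} = { ';', 'e' }
    T is not nullable, so stop

Collecting: FIRST(A) = { ';', 'e' }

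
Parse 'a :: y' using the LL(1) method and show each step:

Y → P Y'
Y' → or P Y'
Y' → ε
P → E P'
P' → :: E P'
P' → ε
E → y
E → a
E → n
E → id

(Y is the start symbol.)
LL(1) parsing maintains a stack (initially the start symbol over $) and the input. At each step: if the stack top is a terminal, match it against the current input token; if it is a non-terminal N, replace it with the RHS of M[N, lookahead] (the unique production whose predict set contains the lookahead).

Stack is shown with the top on the left.

Stack         Input     Action
------------------------------
Y $           a :: y $  output Y → P Y'
P Y' $        a :: y $  output P → E P'
E P' Y' $     a :: y $  output E → a
a P' Y' $     a :: y $  match 'a'
P' Y' $       :: y $    output P' → :: E P'
:: E P' Y' $  :: y $    match '::'
E P' Y' $     y $       output E → y
y P' Y' $     y $       match 'y'
P' Y' $       $         output P' → ε
Y' $          $         output Y' → ε
$             $         accept

The string is accepted.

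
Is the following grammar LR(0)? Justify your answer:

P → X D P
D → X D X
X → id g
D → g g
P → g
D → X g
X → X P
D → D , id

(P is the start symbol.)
No. Shift-reduce conflict between [P → g .] and [D → g . g]

A grammar is LR(0) if no state in the canonical LR(0) collection has:
  - both a shift item (dot before a terminal) and a complete item (shift-reduce conflict), or
  - two or more complete items (reduce-reduce conflict; the accept item [P' → P .] counts as a complete item here).

Augment with P' → P and build the canonical LR(0) collection (I0 = CLOSURE({[P' → . P]}), then GOTO on every symbol after a dot until no new states appear). It has 17 states:
  I0: { [P → . X D P], [P → . g], [P' → . P], [X → . X P], [X → . id g] }  — shift
  I1: { [P' → P .] }  — accept
  I2: { [D → . D , id], [D → . X D X], [D → . X g], [D → . g g], [P → . X D P], [P → . g], [P → X . D P], [X → . X P], [X → . id g], [X → X . P] }  — shift
  I3: { [P → g .] }  — reduce
  I4: { [X → id . g] }  — shift
  I5: { [X → id g .] }  — reduce
  I6: { [D → D . , id], [P → . X D P], [P → . g], [P → X D . P], [X → . X P], [X → . id g] }  — shift
  I7: { [X → X P .] }  — reduce
  I8: { [D → . D , id], [D → . X D X], [D → . X g], [D → . g g], [D → X . D X], [D → X . g], [P → . X D P], [P → . g], [P → X . D P], [X → . X P], [X → . id g], [X → X . P] }  — shift
  I9: { [D → g . g], [P → g .] }  — shift, reduce
  I10: { [D → g g .] }  — reduce
  I11: { [D → D . , id], [D → X D . X], [P → . X D P], [P → . g], [P → X D . P], [X → . X P], [X → . id g] }  — shift
  I12: { [D → X g .], [D → g . g], [P → g .] }  — shift, 2 reduces
  I13: { [D → D , . id] }  — shift
  I14: { [P → X D P .] }  — reduce
  I15: { [D → . D , id], [D → . X D X], [D → . X g], [D → . g g], [D → X D X .], [P → . X D P], [P → . g], [P → X . D P], [X → . X P], [X → . id g], [X → X . P] }  — shift, reduce
  I16: { [D → D , id .] }  — reduce

Conflict in state I9:
  Shift-reduce conflict between [P → g .] and [D → g . g]
So the grammar is NOT LR(0).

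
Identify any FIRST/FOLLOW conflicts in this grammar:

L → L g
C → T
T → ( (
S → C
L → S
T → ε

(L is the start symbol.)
Yes. L → L g with FOLLOW(L) on { 'g' }

A FIRST/FOLLOW conflict occurs when a non-terminal N has a nullable alternative N → β (β ⇒* ε) and another alternative N → α with FIRST(α) ∩ FOLLOW(N) ≠ ∅: on such a lookahead the parser cannot decide between expanding α and letting N vanish via β.

Nullable non-terminals: C, L, S, T.
FIRST sets used below: FIRST(L) = { '(', 'g', ε }, FIRST(S) = { '(', ε }
C has a nullable alternative but only one production, so nothing to check.

L: nullable alternative(s) L → S; FOLLOW(L) = { $, 'g' }
  L → L g: FIRST \ {ε} = { '(', 'g' } — overlaps FOLLOW(L) on { 'g' }: CONFLICT
  L → S: FIRST \ {ε} = { '(' } — this is the only nullable alternative, skip
S has a nullable alternative but only one production, so nothing to check.

T: nullable alternative(s) T → ε; FOLLOW(T) = { $, 'g' }
  T → ( (: FIRST \ {ε} = { '(' } — disjoint from FOLLOW(T)
  T → ε: FIRST \ {ε} = { } — this is the only nullable alternative, skip

So the grammar has 1 FIRST/FOLLOW conflict (marked CONFLICT above).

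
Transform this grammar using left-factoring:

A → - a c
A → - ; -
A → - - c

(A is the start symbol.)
Left-factoring transforms A → αβ₁ | αβ₂ into A → αA' and A' → β₁ | β₂
(α is the longest common prefix among the alternatives). Repeat until
no nonterminal has two alternatives with a common prefix.

Round 1: A has alternatives sharing prefix '-'. Introduce A': A → - A'
  Add: A' → a c
  Add: A' → ; -
  Add: A' → - c

No remaining common prefixes — done.

Resulting grammar:
A → - A'
A' → a c
A' → ; -
A' → - c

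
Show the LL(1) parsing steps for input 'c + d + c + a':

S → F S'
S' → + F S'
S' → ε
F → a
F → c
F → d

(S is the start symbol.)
LL(1) parsing maintains a stack (initially the start symbol over $) and the input. At each step: if the stack top is a terminal, match it against the current input token; if it is a non-terminal N, replace it with the RHS of M[N, lookahead] (the unique production whose predict set contains the lookahead).

Stack is shown with the top on the left.

Stack     Input            Action
---------------------------------
S $       c + d + c + a $  output S → F S'
F S' $    c + d + c + a $  output F → c
c S' $    c + d + c + a $  match 'c'
S' $      + d + c + a $    output S' → + F S'
+ F S' $  + d + c + a $    match '+'
F S' $    d + c + a $      output F → d
d S' $    d + c + a $      match 'd'
S' $      + c + a $        output S' → + F S'
+ F S' $  + c + a $        match '+'
F S' $    c + a $          output F → c
c S' $    c + a $          match 'c'
S' $      + a $            output S' → + F S'
+ F S' $  + a $            match '+'
F S' $    a $              output F → a
a S' $    a $              match 'a'
S' $      $                output S' → ε
$         $                accept

The string is accepted.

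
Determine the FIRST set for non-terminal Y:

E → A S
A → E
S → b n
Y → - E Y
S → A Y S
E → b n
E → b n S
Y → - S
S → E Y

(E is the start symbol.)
From Y → - E Y:
  - '-' is a terminal: add '-' and stop
From Y → - S:
  - '-' is a terminal: add '-' and stop

Collecting: FIRST(Y) = { '-' }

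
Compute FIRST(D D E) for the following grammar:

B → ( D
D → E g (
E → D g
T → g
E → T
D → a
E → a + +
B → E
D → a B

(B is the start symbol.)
{ 'a', 'g' }

FIRST sets of the non-terminals involved (from the grammar, by fixed-point iteration):
  FIRST(D) = { 'a', 'g' }

To compute FIRST(D D E), process the symbols left to right:
Symbol D is a non-terminal. Add FIRST(D) \ {ε} = { 'a', 'g' }
D is not nullable (ε ∉ FIRST(D)), so stop here.
FIRST(D D E) = { 'a', 'g' }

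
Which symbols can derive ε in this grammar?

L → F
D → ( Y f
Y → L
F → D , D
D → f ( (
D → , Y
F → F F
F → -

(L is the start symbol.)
None

A non-terminal is nullable if it can derive ε (the empty string): either it has an ε-production, or it has a production whose right-hand side consists entirely of nullable non-terminals.

There are no ε-productions, so no non-terminal can derive ε.
No non-terminals are nullable.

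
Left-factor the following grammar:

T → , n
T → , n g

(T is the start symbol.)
T → , n T'
T' → ε
T' → g

Left-factoring transforms A → αβ₁ | αβ₂ into A → αA' and A' → β₁ | β₂
(α is the longest common prefix among the alternatives). Repeat until
no nonterminal has two alternatives with a common prefix.

Round 1: T has alternatives sharing prefix ', n'. Introduce T': T → , n T'
  Add: T' → ε
  Add: T' → g

No remaining common prefixes — done.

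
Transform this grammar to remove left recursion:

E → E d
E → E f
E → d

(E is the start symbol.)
E → d E'
E' → d E'
E' → f E'
E' → ε

E is directly left-recursive. The standard transformation for
  A → A α₁ | ... | A α_m | β₁ | ... | β_n
is
  A  → β₁ A' | ... | β_n A'
  A' → α₁ A' | ... | α_m A' | ε

E → d becomes E → d E'
E → E d becomes E' → d E'
E → E f becomes E' → f E'
Add E' → ε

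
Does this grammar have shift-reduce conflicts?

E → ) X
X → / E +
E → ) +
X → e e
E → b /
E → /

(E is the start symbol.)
Augment with E' → E and build the canonical LR(0) collection (I0 = CLOSURE({[E' → . E]}), then GOTO on every symbol after a dot until no new states appear). It has 13 states:
  I0: { [E → . ) +], [E → . ) X], [E → . /], [E → . b /], [E' → . E] }  — shift
  I1: { [E → ) . +], [E → ) . X], [X → . / E +], [X → . e e] }  — shift
  I2: { [E → / .] }  — reduce
  I3: { [E' → E .] }  — accept
  I4: { [E → b . /] }  — shift
  I5: { [E → b / .] }  — reduce
  I6: { [E → ) + .] }  — reduce
  I7: { [E → . ) +], [E → . ) X], [E → . /], [E → . b /], [X → / . E +] }  — shift
  I8: { [E → ) X .] }  — reduce
  I9: { [X → e . e] }  — shift
  I10: { [X → e e .] }  — reduce
  I11: { [X → / E . +] }  — shift
  I12: { [X → / E + .] }  — reduce

No state contains both a complete item and a shift item.

Answer: No shift-reduce conflicts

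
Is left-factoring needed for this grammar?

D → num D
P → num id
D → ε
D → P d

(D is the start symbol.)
Left-factoring is needed when two productions for the same non-terminal
share a common prefix on the right-hand side.

Productions for D:
  D → num D
  D → ε
  D → P d

No common prefixes found.

Answer: No, left-factoring is not needed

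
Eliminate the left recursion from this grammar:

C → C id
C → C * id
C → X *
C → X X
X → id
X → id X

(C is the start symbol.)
C is directly left-recursive. The standard transformation for
  A → A α₁ | ... | A α_m | β₁ | ... | β_n
is
  A  → β₁ A' | ... | β_n A'
  A' → α₁ A' | ... | α_m A' | ε

C → X * becomes C → X * C'
C → X X becomes C → X X C'
C → C id becomes C' → id C'
C → C * id becomes C' → * id C'
Add C' → ε

Productions for other non-terminals are unchanged:
  X → id
  X → id X

Resulting grammar:
C → X * C'
C → X X C'
C' → id C'
C' → * id C'
C' → ε
X → id
X → id X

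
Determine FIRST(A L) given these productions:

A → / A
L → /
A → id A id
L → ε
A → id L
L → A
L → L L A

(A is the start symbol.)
FIRST sets of the non-terminals involved (from the grammar, by fixed-point iteration):
  FIRST(A) = { '/', 'id' }

To compute FIRST(A L), process the symbols left to right:
Symbol A is a non-terminal. Add FIRST(A) \ {ε} = { '/', 'id' }
A is not nullable (ε ∉ FIRST(A)), so stop here.
FIRST(A L) = { '/', 'id' }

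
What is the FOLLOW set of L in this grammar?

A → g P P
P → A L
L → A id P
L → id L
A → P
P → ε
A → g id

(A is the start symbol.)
{ $, 'g', 'id' }

To compute FOLLOW(L), find every occurrence of L on a right-hand side N → α L β: add FIRST(β) \ {ε}, and if β is empty or nullable also add FOLLOW(N). Iterate to a fixed point.

In P → A L: L is at the end, add FOLLOW(P)
In L → id L: L is at the end; this adds FOLLOW(L) to itself — nothing new

The FOLLOW sets referred to above (computed the same way, to a fixed point):
  FOLLOW(P) = { $, 'g', 'id' }

Taking the union: FOLLOW(L) = { $, 'g', 'id' }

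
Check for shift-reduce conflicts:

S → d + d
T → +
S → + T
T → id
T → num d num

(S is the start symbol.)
No shift-reduce conflicts

Augment with S' → S and build the canonical LR(0) collection (I0 = CLOSURE({[S' → . S]}), then GOTO on every symbol after a dot until no new states appear). It has 12 states:
  I0: { [S → . + T], [S → . d + d], [S' → . S] }  — shift
  I1: { [S → + . T], [T → . +], [T → . id], [T → . num d num] }  — shift
  I2: { [S' → S .] }  — accept
  I3: { [S → d . + d] }  — shift
  I4: { [S → d + . d] }  — shift
  I5: { [S → d + d .] }  — reduce
  I6: { [T → + .] }  — reduce
  I7: { [S → + T .] }  — reduce
  I8: { [T → id .] }  — reduce
  I9: { [T → num . d num] }  — shift
  I10: { [T → num d . num] }  — shift
  I11: { [T → num d num .] }  — reduce

No state contains both a complete item and a shift item.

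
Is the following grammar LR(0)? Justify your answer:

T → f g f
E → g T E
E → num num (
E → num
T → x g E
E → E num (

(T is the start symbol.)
A grammar is LR(0) if no state in the canonical LR(0) collection has:
  - both a shift item (dot before a terminal) and a complete item (shift-reduce conflict), or
  - two or more complete items (reduce-reduce conflict; the accept item [T' → T .] counts as a complete item here).

Augment with T' → T and build the canonical LR(0) collection (I0 = CLOSURE({[T' → . T]}), then GOTO on every symbol after a dot until no new states appear). It has 16 states:
  I0: { [T → . f g f], [T → . x g E], [T' → . T] }  — shift
  I1: { [T' → T .] }  — accept
  I2: { [T → f . g f] }  — shift
  I3: { [T → x . g E] }  — shift
  I4: { [E → . E num (], [E → . g T E], [E → . num num (], [E → . num], [T → x g . E] }  — shift
  I5: { [E → E . num (], [T → x g E .] }  — shift, reduce
  I6: { [E → g . T E], [T → . f g f], [T → . x g E] }  — shift
  I7: { [E → num . num (], [E → num .] }  — shift, reduce
  I8: { [E → num num . (] }  — shift
  I9: { [E → num num ( .] }  — reduce
  I10: { [E → . E num (], [E → . g T E], [E → . num num (], [E → . num], [E → g T . E] }  — shift
  I11: { [E → E . num (], [E → g T E .] }  — shift, reduce
  I12: { [E → E num . (] }  — shift
  I13: { [E → E num ( .] }  — reduce
  I14: { [T → f g . f] }  — shift
  I15: { [T → f g f .] }  — reduce

Conflict in state I5:
  Shift-reduce conflict between [T → x g E .] and [E → E . num (]
So the grammar is NOT LR(0).

Answer: No. Shift-reduce conflict between [T → x g E .] and [E → E . num (]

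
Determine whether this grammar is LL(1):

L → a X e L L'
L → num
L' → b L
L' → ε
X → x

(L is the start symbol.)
A grammar is LL(1) if for each non-terminal N with multiple productions, the predict sets of those productions are pairwise disjoint, where PREDICT(N → α) = (FIRST(α) \ {ε}) ∪ (FOLLOW(N) if α ⇒* ε).

Relevant sets:
  FOLLOW(L') = { $, 'b' }

For L:
  PREDICT(L → a X e L L') = { 'a' }
  PREDICT(L → num) = { 'num' }
For L':
  PREDICT(L' → b L) = { 'b' }
  PREDICT(L' → ε) = { $, 'b' }
X has a single production, so nothing to check there.

Conflict found: Predict set conflict for L': { 'b' }
The grammar is NOT LL(1).

Answer: No. Predict set conflict for L': { 'b' }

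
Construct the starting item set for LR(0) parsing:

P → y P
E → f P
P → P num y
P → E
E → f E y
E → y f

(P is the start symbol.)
First, augment the grammar with P' → P
I₀ = CLOSURE({ [P' → . P] }):
  [P' → . P] has the dot before P: add [P → . y P], [P → . P num y], [P → . E]
  [P → . E] has the dot before E: add [E → . f P], [E → . f E y], [E → . y f]
No further items can be added.

I₀ = { [E → . f E y], [E → . f P], [E → . y f], [P → . E], [P → . P num y], [P → . y P], [P' → . P] }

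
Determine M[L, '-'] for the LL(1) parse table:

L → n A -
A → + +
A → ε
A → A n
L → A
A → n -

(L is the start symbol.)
Empty (error entry)

To find M[L, '-'], we find productions for L where '-' is in the predict set (PREDICT(N → α) = (FIRST(α) \ {ε}) ∪ (FOLLOW(N) if α ⇒* ε)).

Relevant sets:
  FIRST(A) = { '+', 'n', ε }
  FOLLOW(L) = { $ }

L → n A -: PREDICT = { 'n' }
L → A: PREDICT = { $, '+', 'n' }

M[L, '-'] is empty (no production applies)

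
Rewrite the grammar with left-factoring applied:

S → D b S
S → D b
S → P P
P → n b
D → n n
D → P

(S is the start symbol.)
S → D b S'
S' → S
S' → ε
S → P P
P → n b
D → n n
D → P

Left-factoring transforms A → αβ₁ | αβ₂ into A → αA' and A' → β₁ | β₂
(α is the longest common prefix among the alternatives). Repeat until
no nonterminal has two alternatives with a common prefix.

Round 1: S has alternatives sharing prefix 'D b'. Introduce S': S → D b S'
  Add: S' → S
  Add: S' → ε

No remaining common prefixes — done.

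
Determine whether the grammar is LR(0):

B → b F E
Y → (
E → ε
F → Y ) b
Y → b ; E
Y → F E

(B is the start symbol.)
No. Reduce-reduce conflict: [B → b F E .] and [Y → F E .]

A grammar is LR(0) if no state in the canonical LR(0) collection has:
  - both a shift item (dot before a terminal) and a complete item (shift-reduce conflict), or
  - two or more complete items (reduce-reduce conflict; the accept item [B' → B .] counts as a complete item here).

Augment with B' → B and build the canonical LR(0) collection (I0 = CLOSURE({[B' → . B]}), then GOTO on every symbol after a dot until no new states appear). It has 12 states:
  I0: { [B → . b F E], [B' → . B] }  — shift
  I1: { [B' → B .] }  — accept
  I2: { [B → b . F E], [F → . Y ) b], [Y → . (], [Y → . F E], [Y → . b ; E] }  — shift
  I3: { [Y → ( .] }  — reduce
  I4: { [B → b F . E], [E → .], [Y → F . E] }  — reduce
  I5: { [F → Y . ) b] }  — shift
  I6: { [Y → b . ; E] }  — shift
  I7: { [E → .], [Y → b ; . E] }  — reduce
  I8: { [Y → b ; E .] }  — reduce
  I9: { [F → Y ) . b] }  — shift
  I10: { [F → Y ) b .] }  — reduce
  I11: { [B → b F E .], [Y → F E .] }  — 2 reduces

Conflict in state I11:
  Reduce-reduce conflict: [B → b F E .] and [Y → F E .]
So the grammar is NOT LR(0).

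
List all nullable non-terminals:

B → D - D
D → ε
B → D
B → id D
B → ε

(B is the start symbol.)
{ 'B', 'D' }

ε-productions: D → ε, B → ε
So D, B are immediately nullable.
Every non-terminal is now nullable.
Nullable = { 'B', 'D' }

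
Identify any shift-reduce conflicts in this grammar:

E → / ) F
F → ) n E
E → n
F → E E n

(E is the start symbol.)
Augment with E' → E and build the canonical LR(0) collection (I0 = CLOSURE({[E' → . E]}), then GOTO on every symbol after a dot until no new states appear). It has 12 states:
  I0: { [E → . / ) F], [E → . n], [E' → . E] }  — shift
  I1: { [E → / . ) F] }  — shift
  I2: { [E' → E .] }  — accept
  I3: { [E → n .] }  — reduce
  I4: { [E → . / ) F], [E → . n], [E → / ) . F], [F → . ) n E], [F → . E E n] }  — shift
  I5: { [F → ) . n E] }  — shift
  I6: { [E → . / ) F], [E → . n], [F → E . E n] }  — shift
  I7: { [E → / ) F .] }  — reduce
  I8: { [F → E E . n] }  — shift
  I9: { [F → E E n .] }  — reduce
  I10: { [E → . / ) F], [E → . n], [F → ) n . E] }  — shift
  I11: { [F → ) n E .] }  — reduce

No state contains both a complete item and a shift item.

Answer: No shift-reduce conflicts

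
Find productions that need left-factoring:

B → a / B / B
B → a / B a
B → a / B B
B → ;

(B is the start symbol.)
Yes, B has productions with common prefix 'a / B'

Left-factoring is needed when two productions for the same non-terminal
share a common prefix on the right-hand side.

Productions for B:
  B → a / B / B
  B → a / B a
  B → a / B B
  B → ;

Found common prefix 'a / B' in productions for B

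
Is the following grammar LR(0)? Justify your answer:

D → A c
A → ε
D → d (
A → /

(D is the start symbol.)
No. Shift-reduce conflict between [A → .] and [A → . /]

Augment with D' → D and build the canonical LR(0) collection (I0 = CLOSURE({[D' → . D]}), then GOTO on every symbol after a dot until no new states appear). It has 7 states:
  I0: { [A → . /], [A → .], [D → . A c], [D → . d (], [D' → . D] }  — shift, reduce
  I1: { [A → / .] }  — reduce
  I2: { [D → A . c] }  — shift
  I3: { [D' → D .] }  — accept
  I4: { [D → d . (] }  — shift
  I5: { [D → d ( .] }  — reduce
  I6: { [D → A c .] }  — reduce

Conflict in state I0:
  Shift-reduce conflict between [A → .] and [A → . /]
So the grammar is NOT LR(0).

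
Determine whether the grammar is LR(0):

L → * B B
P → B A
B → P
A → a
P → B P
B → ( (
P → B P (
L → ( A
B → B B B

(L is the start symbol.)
A grammar is LR(0) if no state in the canonical LR(0) collection has:
  - both a shift item (dot before a terminal) and a complete item (shift-reduce conflict), or
  - two or more complete items (reduce-reduce conflict; the accept item [L' → L .] counts as a complete item here).

Augment with L' → L and build the canonical LR(0) collection (I0 = CLOSURE({[L' → . L]}), then GOTO on every symbol after a dot until no new states appear). It has 15 states:
  I0: { [L → . ( A], [L → . * B B], [L' → . L] }  — shift
  I1: { [A → . a], [L → ( . A] }  — shift
  I2: { [B → . ( (], [B → . B B B], [B → . P], [L → * . B B], [P → . B A], [P → . B P (], [P → . B P] }  — shift
  I3: { [L' → L .] }  — accept
  I4: { [B → ( . (] }  — shift
  I5: { [A → . a], [B → . ( (], [B → . B B B], [B → . P], [B → B . B B], [L → * B . B], [P → . B A], [P → . B P (], [P → . B P], [P → B . A], [P → B . P (], [P → B . P] }  — shift
  I6: { [B → P .] }  — reduce
  I7: { [P → B A .] }  — reduce
  I8: { [A → . a], [B → . ( (], [B → . B B B], [B → . P], [B → B . B B], [B → B B . B], [L → * B B .], [P → . B A], [P → . B P (], [P → . B P], [P → B . A], [P → B . P (], [P → B . P] }  — shift, reduce
  I9: { [B → P .], [P → B P . (], [P → B P .] }  — shift, 2 reduces
  I10: { [A → a .] }  — reduce
  I11: { [P → B P ( .] }  — reduce
  I12: { [A → . a], [B → . ( (], [B → . B B B], [B → . P], [B → B . B B], [B → B B . B], [B → B B B .], [P → . B A], [P → . B P (], [P → . B P], [P → B . A], [P → B . P (], [P → B . P] }  — shift, reduce
  I13: { [B → ( ( .] }  — reduce
  I14: { [L → ( A .] }  — reduce

Conflict in state I8:
  Shift-reduce conflict between [L → * B B .] and [A → . a]
So the grammar is NOT LR(0).

Answer: No. Shift-reduce conflict between [L → * B B .] and [A → . a]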